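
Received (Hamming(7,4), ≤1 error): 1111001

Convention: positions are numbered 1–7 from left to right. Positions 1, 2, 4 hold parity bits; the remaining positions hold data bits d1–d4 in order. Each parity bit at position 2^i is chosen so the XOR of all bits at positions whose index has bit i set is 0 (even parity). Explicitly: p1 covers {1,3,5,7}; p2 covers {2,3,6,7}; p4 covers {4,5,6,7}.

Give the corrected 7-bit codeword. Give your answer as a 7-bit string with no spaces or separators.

1101001

s1 (pos 1,3,5,7): 1⊕1⊕0⊕1 = 1
s2 (pos 2,3,6,7): 1⊕1⊕0⊕1 = 1
s4 (pos 4,5,6,7): 1⊕0⊕0⊕1 = 0
Syndrome s4…s1 = 011 → error at position 3.
Flip position 3: 1111001 → 1101001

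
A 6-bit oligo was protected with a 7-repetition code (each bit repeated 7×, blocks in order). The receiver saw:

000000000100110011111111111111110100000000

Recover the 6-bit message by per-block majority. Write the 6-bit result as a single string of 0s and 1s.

001110

Block 1 (0000000): 0 ones → 0
Block 2 (0010011): 3 ones → 0
Block 3 (0011111): 5 ones → 1
Block 4 (1111111): 7 ones → 1
Block 5 (1111010): 5 ones → 1
Block 6 (0000000): 0 ones → 0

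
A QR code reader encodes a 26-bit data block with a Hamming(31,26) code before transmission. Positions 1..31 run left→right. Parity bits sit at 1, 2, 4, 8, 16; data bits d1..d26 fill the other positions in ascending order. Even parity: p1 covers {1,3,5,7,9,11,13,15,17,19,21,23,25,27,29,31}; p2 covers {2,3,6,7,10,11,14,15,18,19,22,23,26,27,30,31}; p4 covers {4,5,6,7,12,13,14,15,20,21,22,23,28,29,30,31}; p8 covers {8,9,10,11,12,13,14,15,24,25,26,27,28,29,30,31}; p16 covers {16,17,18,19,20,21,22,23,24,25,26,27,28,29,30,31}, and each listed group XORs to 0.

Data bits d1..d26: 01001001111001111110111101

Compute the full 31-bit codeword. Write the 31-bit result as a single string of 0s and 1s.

Place data at non-parity positions: p1 p2 0 p4 1 0 0 p8 1 0 0 1 1 1 1 p16 0 0 1 1 1 1 1 1 0 1 1 1 1 0 1
p1 (pos 1,3,5,7,9,11,13,15,17,19,21,23,25,27,29,31): XOR of data positions = 0⊕1⊕0⊕1⊕0⊕1⊕1⊕0⊕1⊕1⊕1⊕0⊕1⊕1⊕1 = 0
p2 (pos 2,3,6,7,10,11,14,15,18,19,22,23,26,27,30,31): XOR of data positions = 0⊕0⊕0⊕0⊕0⊕1⊕1⊕0⊕1⊕1⊕1⊕1⊕1⊕0⊕1 = 0
p4 (pos 4,5,6,7,12,13,14,15,20,21,22,23,28,29,30,31): XOR of data positions = 1⊕0⊕0⊕1⊕1⊕1⊕1⊕1⊕1⊕1⊕1⊕1⊕1⊕0⊕1 = 0
p8 (pos 8,9,10,11,12,13,14,15,24,25,26,27,28,29,30,31): XOR of data positions = 1⊕0⊕0⊕1⊕1⊕1⊕1⊕1⊕0⊕1⊕1⊕1⊕1⊕0⊕1 = 1
p16 (pos 16,17,18,19,20,21,22,23,24,25,26,27,28,29,30,31): XOR of data positions = 0⊕0⊕1⊕1⊕1⊕1⊕1⊕1⊕0⊕1⊕1⊕1⊕1⊕0⊕1 = 1
Codeword: 0000100110011111001111110111101

0000100110011111001111110111101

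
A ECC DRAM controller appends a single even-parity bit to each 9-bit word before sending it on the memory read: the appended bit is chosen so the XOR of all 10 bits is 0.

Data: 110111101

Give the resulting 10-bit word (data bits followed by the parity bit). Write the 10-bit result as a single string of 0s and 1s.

XOR of the 9 data bits: 1⊕1⊕0⊕1⊕1⊕1⊕1⊕0⊕1 = 1
Parity bit = 1 (so all 10 bits XOR to 0).

1101111011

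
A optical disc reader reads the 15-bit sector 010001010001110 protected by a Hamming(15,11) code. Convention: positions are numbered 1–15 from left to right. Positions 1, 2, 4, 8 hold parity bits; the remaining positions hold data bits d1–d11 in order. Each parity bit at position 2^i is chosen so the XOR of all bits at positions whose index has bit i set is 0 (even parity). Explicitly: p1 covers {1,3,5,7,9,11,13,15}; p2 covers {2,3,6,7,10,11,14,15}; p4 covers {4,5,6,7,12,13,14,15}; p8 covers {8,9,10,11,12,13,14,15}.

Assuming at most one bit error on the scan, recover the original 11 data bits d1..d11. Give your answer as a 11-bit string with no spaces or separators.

s1 (pos 1,3,5,7,9,11,13,15): 0⊕0⊕0⊕0⊕0⊕0⊕1⊕0 = 1
s2 (pos 2,3,6,7,10,11,14,15): 1⊕0⊕1⊕0⊕0⊕0⊕1⊕0 = 1
s4 (pos 4,5,6,7,12,13,14,15): 0⊕0⊕1⊕0⊕1⊕1⊕1⊕0 = 0
s8 (pos 8,9,10,11,12,13,14,15): 1⊕0⊕0⊕0⊕1⊕1⊕1⊕0 = 0
Syndrome s8…s1 = 0011 → error at position 3.
Flip position 3: 010001010001110 → 011001010001110
Read data bits from positions 3,5,6,7,9,10,11,12,13,14,15: 10100001110

10100001110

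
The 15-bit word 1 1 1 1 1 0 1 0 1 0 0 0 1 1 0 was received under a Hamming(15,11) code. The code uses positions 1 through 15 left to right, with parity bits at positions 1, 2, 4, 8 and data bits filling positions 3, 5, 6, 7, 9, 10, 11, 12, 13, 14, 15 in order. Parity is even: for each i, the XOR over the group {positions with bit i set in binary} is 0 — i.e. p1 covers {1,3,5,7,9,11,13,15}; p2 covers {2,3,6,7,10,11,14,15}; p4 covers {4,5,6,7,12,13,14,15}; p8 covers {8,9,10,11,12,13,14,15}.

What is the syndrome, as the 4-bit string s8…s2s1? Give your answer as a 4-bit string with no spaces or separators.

s1 (pos 1,3,5,7,9,11,13,15): 1⊕1⊕1⊕1⊕1⊕0⊕1⊕0 = 0
s2 (pos 2,3,6,7,10,11,14,15): 1⊕1⊕0⊕1⊕0⊕0⊕1⊕0 = 0
s4 (pos 4,5,6,7,12,13,14,15): 1⊕1⊕0⊕1⊕0⊕1⊕1⊕0 = 1
s8 (pos 8,9,10,11,12,13,14,15): 0⊕1⊕0⊕0⊕0⊕1⊕1⊕0 = 1
Syndrome s8…s1 = 1100 → error at position 12.

1100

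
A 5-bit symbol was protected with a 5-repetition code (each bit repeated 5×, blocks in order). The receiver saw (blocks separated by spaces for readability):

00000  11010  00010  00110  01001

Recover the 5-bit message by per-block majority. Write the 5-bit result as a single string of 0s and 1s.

01000

Block 1 (00000): 0 ones → 0
Block 2 (11010): 3 ones → 1
Block 3 (00010): 1 one → 0
Block 4 (00110): 2 ones → 0
Block 5 (01001): 2 ones → 0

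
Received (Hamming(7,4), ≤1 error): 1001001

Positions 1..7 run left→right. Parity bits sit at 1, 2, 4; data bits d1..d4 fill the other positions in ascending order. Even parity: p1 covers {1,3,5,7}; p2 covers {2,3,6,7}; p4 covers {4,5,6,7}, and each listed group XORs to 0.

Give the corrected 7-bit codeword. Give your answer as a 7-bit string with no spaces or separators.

1101001

s1 (pos 1,3,5,7): 1⊕0⊕0⊕1 = 0
s2 (pos 2,3,6,7): 0⊕0⊕0⊕1 = 1
s4 (pos 4,5,6,7): 1⊕0⊕0⊕1 = 0
Syndrome s4…s1 = 010 → error at position 2.
Flip position 2: 1001001 → 1101001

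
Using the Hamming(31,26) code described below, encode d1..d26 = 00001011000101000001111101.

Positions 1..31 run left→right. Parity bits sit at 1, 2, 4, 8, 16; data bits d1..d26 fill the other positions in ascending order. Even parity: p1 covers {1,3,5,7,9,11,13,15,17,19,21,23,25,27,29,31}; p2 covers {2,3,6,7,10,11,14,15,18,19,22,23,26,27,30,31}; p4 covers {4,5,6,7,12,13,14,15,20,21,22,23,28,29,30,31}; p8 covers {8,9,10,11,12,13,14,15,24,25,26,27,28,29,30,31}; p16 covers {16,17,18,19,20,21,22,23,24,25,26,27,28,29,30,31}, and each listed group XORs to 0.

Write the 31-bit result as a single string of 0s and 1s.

Place data at non-parity positions: p1 p2 0 p4 0 0 0 p8 1 0 1 1 0 0 0 p16 1 0 1 0 0 0 0 0 1 1 1 1 1 0 1
p1 (pos 1,3,5,7,9,11,13,15,17,19,21,23,25,27,29,31): XOR of data positions = 0⊕0⊕0⊕1⊕1⊕0⊕0⊕1⊕1⊕0⊕0⊕1⊕1⊕1⊕1 = 0
p2 (pos 2,3,6,7,10,11,14,15,18,19,22,23,26,27,30,31): XOR of data positions = 0⊕0⊕0⊕0⊕1⊕0⊕0⊕0⊕1⊕0⊕0⊕1⊕1⊕0⊕1 = 1
p4 (pos 4,5,6,7,12,13,14,15,20,21,22,23,28,29,30,31): XOR of data positions = 0⊕0⊕0⊕1⊕0⊕0⊕0⊕0⊕0⊕0⊕0⊕1⊕1⊕0⊕1 = 0
p8 (pos 8,9,10,11,12,13,14,15,24,25,26,27,28,29,30,31): XOR of data positions = 1⊕0⊕1⊕1⊕0⊕0⊕0⊕0⊕1⊕1⊕1⊕1⊕1⊕0⊕1 = 1
p16 (pos 16,17,18,19,20,21,22,23,24,25,26,27,28,29,30,31): XOR of data positions = 1⊕0⊕1⊕0⊕0⊕0⊕0⊕0⊕1⊕1⊕1⊕1⊕1⊕0⊕1 = 0
Codeword: 0100000110110000101000001111101

0100000110110000101000001111101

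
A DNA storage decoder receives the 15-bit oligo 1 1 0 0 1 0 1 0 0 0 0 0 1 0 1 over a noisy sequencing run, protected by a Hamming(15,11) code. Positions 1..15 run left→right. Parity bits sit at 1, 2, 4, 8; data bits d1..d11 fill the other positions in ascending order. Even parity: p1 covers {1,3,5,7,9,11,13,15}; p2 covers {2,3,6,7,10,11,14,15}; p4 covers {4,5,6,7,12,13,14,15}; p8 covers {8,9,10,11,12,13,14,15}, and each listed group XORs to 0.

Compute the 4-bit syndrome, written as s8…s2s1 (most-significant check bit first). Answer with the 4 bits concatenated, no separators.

s1 (pos 1,3,5,7,9,11,13,15): 1⊕0⊕1⊕1⊕0⊕0⊕1⊕1 = 1
s2 (pos 2,3,6,7,10,11,14,15): 1⊕0⊕0⊕1⊕0⊕0⊕0⊕1 = 1
s4 (pos 4,5,6,7,12,13,14,15): 0⊕1⊕0⊕1⊕0⊕1⊕0⊕1 = 0
s8 (pos 8,9,10,11,12,13,14,15): 0⊕0⊕0⊕0⊕0⊕1⊕0⊕1 = 0
Syndrome s8…s1 = 0011 → error at position 3.

0011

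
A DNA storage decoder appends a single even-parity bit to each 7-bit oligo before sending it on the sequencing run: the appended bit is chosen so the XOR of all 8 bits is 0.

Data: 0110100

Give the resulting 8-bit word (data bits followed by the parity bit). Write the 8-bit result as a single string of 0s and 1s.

XOR of the 7 data bits: 0⊕1⊕1⊕0⊕1⊕0⊕0 = 1
Parity bit = 1 (so all 8 bits XOR to 0).

01101001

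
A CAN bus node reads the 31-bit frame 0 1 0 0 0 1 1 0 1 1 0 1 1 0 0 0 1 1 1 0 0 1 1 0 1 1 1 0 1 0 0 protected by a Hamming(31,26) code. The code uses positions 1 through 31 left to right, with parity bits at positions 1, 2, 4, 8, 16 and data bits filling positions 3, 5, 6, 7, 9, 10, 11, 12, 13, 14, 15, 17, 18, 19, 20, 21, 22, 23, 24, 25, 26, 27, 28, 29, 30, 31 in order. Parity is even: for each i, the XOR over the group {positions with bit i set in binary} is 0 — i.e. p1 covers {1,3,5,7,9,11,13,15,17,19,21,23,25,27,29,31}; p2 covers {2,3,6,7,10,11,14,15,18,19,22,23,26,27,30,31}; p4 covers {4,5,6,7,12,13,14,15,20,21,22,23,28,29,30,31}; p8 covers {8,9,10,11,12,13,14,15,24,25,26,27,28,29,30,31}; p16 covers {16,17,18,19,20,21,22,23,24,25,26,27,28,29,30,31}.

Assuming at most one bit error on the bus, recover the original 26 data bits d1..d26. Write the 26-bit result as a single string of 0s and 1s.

s1 (pos 1,3,5,7,9,11,13,15,17,19,21,23,25,27,29,31): 0⊕0⊕0⊕1⊕1⊕0⊕1⊕0⊕1⊕1⊕0⊕1⊕1⊕1⊕1⊕0 = 1
s2 (pos 2,3,6,7,10,11,14,15,18,19,22,23,26,27,30,31): 1⊕0⊕1⊕1⊕1⊕0⊕0⊕0⊕1⊕1⊕1⊕1⊕1⊕1⊕0⊕0 = 0
s4 (pos 4,5,6,7,12,13,14,15,20,21,22,23,28,29,30,31): 0⊕0⊕1⊕1⊕1⊕1⊕0⊕0⊕0⊕0⊕1⊕1⊕0⊕1⊕0⊕0 = 1
s8 (pos 8,9,10,11,12,13,14,15,24,25,26,27,28,29,30,31): 0⊕1⊕1⊕0⊕1⊕1⊕0⊕0⊕0⊕1⊕1⊕1⊕0⊕1⊕0⊕0 = 0
s16 (pos 16,17,18,19,20,21,22,23,24,25,26,27,28,29,30,31): 0⊕1⊕1⊕1⊕0⊕0⊕1⊕1⊕0⊕1⊕1⊕1⊕0⊕1⊕0⊕0 = 1
Syndrome s16…s1 = 10101 → error at position 21.
Flip position 21: 0100011011011000111001101110100 → 0100011011011000111011101110100
Read data bits from positions 3,5,6,7,9,10,11,12,13,14,15,17,18,19,20,21,22,23,24,25,26,27,28,29,30,31: 00111101100111011101110100

00111101100111011101110100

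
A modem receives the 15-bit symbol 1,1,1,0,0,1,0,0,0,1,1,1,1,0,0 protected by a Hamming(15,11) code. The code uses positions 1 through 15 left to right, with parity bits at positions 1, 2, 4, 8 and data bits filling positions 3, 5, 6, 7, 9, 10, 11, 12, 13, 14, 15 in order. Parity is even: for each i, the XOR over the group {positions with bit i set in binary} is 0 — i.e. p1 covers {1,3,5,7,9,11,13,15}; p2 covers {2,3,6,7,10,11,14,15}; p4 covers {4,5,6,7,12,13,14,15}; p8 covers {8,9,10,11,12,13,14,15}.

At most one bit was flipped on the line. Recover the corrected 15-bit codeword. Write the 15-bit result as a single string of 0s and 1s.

s1 (pos 1,3,5,7,9,11,13,15): 1⊕1⊕0⊕0⊕0⊕1⊕1⊕0 = 0
s2 (pos 2,3,6,7,10,11,14,15): 1⊕1⊕1⊕0⊕1⊕1⊕0⊕0 = 1
s4 (pos 4,5,6,7,12,13,14,15): 0⊕0⊕1⊕0⊕1⊕1⊕0⊕0 = 1
s8 (pos 8,9,10,11,12,13,14,15): 0⊕0⊕1⊕1⊕1⊕1⊕0⊕0 = 0
Syndrome s8…s1 = 0110 → error at position 6.
Flip position 6: 111001000111100 → 111000000111100

111000000111100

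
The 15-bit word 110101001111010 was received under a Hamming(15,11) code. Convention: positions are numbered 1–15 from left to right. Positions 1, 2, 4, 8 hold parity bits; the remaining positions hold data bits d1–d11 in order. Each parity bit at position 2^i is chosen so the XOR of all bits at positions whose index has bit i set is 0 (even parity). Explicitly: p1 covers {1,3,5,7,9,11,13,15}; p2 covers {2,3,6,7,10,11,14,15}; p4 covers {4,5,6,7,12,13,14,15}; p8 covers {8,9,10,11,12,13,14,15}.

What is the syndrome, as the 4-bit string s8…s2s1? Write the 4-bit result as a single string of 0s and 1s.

s1 (pos 1,3,5,7,9,11,13,15): 1⊕0⊕0⊕0⊕1⊕1⊕0⊕0 = 1
s2 (pos 2,3,6,7,10,11,14,15): 1⊕0⊕1⊕0⊕1⊕1⊕1⊕0 = 1
s4 (pos 4,5,6,7,12,13,14,15): 1⊕0⊕1⊕0⊕1⊕0⊕1⊕0 = 0
s8 (pos 8,9,10,11,12,13,14,15): 0⊕1⊕1⊕1⊕1⊕0⊕1⊕0 = 1
Syndrome s8…s1 = 1011 → error at position 11.

1011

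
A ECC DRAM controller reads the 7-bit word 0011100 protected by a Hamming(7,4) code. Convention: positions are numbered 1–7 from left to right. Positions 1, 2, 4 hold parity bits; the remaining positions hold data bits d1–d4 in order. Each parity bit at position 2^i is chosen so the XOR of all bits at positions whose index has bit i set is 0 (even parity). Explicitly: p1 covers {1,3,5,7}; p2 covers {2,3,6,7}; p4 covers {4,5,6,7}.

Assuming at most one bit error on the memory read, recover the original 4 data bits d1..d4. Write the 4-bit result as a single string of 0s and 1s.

s1 (pos 1,3,5,7): 0⊕1⊕1⊕0 = 0
s2 (pos 2,3,6,7): 0⊕1⊕0⊕0 = 1
s4 (pos 4,5,6,7): 1⊕1⊕0⊕0 = 0
Syndrome s4…s1 = 010 → error at position 2.
Flip position 2: 0011100 → 0111100
Read data bits from positions 3,5,6,7: 1100

1100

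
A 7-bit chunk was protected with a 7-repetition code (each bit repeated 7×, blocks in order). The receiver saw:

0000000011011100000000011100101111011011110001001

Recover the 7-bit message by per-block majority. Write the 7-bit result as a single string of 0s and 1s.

Block 1 (0000000): 0 ones → 0
Block 2 (0110111): 5 ones → 1
Block 3 (0000000): 0 ones → 0
Block 4 (0011100): 3 ones → 0
Block 5 (1011110): 5 ones → 1
Block 6 (1101111): 6 ones → 1
Block 7 (0001001): 2 ones → 0

0100110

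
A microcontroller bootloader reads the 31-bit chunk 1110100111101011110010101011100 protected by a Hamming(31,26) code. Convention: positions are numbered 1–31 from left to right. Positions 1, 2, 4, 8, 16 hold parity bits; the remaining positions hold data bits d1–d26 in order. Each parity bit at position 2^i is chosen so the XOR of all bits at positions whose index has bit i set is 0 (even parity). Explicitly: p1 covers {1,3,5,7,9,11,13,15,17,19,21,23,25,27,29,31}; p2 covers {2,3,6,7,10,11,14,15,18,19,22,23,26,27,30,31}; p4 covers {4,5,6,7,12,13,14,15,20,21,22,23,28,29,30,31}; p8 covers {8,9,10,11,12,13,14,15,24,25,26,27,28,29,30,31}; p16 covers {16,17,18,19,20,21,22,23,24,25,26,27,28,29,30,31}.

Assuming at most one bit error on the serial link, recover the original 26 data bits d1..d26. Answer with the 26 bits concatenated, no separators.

11001110101110000101011100

s1 (pos 1,3,5,7,9,11,13,15,17,19,21,23,25,27,29,31): 1⊕1⊕1⊕0⊕1⊕1⊕1⊕1⊕1⊕0⊕1⊕1⊕1⊕1⊕1⊕0 = 1
s2 (pos 2,3,6,7,10,11,14,15,18,19,22,23,26,27,30,31): 1⊕1⊕0⊕0⊕1⊕1⊕0⊕1⊕1⊕0⊕0⊕1⊕0⊕1⊕0⊕0 = 0
s4 (pos 4,5,6,7,12,13,14,15,20,21,22,23,28,29,30,31): 0⊕1⊕0⊕0⊕0⊕1⊕0⊕1⊕0⊕1⊕0⊕1⊕1⊕1⊕0⊕0 = 1
s8 (pos 8,9,10,11,12,13,14,15,24,25,26,27,28,29,30,31): 1⊕1⊕1⊕1⊕0⊕1⊕0⊕1⊕0⊕1⊕0⊕1⊕1⊕1⊕0⊕0 = 0
s16 (pos 16,17,18,19,20,21,22,23,24,25,26,27,28,29,30,31): 1⊕1⊕1⊕0⊕0⊕1⊕0⊕1⊕0⊕1⊕0⊕1⊕1⊕1⊕0⊕0 = 1
Syndrome s16…s1 = 10101 → error at position 21.
Flip position 21: 1110100111101011110010101011100 → 1110100111101011110000101011100
Read data bits from positions 3,5,6,7,9,10,11,12,13,14,15,17,18,19,20,21,22,23,24,25,26,27,28,29,30,31: 11001110101110000101011100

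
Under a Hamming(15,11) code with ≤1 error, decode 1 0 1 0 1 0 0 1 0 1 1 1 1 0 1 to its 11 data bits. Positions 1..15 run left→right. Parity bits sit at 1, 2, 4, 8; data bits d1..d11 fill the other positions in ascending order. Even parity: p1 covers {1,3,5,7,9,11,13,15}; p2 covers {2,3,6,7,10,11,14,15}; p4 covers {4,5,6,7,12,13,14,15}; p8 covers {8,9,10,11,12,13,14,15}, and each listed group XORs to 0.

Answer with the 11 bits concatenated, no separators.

11000111101

s1 (pos 1,3,5,7,9,11,13,15): 1⊕1⊕1⊕0⊕0⊕1⊕1⊕1 = 0
s2 (pos 2,3,6,7,10,11,14,15): 0⊕1⊕0⊕0⊕1⊕1⊕0⊕1 = 0
s4 (pos 4,5,6,7,12,13,14,15): 0⊕1⊕0⊕0⊕1⊕1⊕0⊕1 = 0
s8 (pos 8,9,10,11,12,13,14,15): 1⊕0⊕1⊕1⊕1⊕1⊕0⊕1 = 0
Syndrome s8…s1 = 0000 → no error.
Read data bits from positions 3,5,6,7,9,10,11,12,13,14,15: 11000111101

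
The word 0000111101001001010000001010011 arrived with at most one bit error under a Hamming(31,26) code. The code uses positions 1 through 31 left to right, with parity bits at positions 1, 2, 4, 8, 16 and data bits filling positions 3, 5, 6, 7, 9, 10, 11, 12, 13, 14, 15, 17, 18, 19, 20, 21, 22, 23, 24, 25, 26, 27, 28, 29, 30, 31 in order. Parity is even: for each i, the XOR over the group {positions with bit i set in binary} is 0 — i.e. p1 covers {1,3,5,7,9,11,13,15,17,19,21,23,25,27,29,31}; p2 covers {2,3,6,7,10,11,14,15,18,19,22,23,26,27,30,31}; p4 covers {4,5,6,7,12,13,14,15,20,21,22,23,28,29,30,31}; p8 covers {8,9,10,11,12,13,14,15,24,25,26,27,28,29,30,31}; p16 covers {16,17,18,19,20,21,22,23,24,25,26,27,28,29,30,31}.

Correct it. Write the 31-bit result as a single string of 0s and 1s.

0000111100001001010000001010011

s1 (pos 1,3,5,7,9,11,13,15,17,19,21,23,25,27,29,31): 0⊕0⊕1⊕1⊕0⊕0⊕1⊕0⊕0⊕0⊕0⊕0⊕1⊕1⊕0⊕1 = 0
s2 (pos 2,3,6,7,10,11,14,15,18,19,22,23,26,27,30,31): 0⊕0⊕1⊕1⊕1⊕0⊕0⊕0⊕1⊕0⊕0⊕0⊕0⊕1⊕1⊕1 = 1
s4 (pos 4,5,6,7,12,13,14,15,20,21,22,23,28,29,30,31): 0⊕1⊕1⊕1⊕0⊕1⊕0⊕0⊕0⊕0⊕0⊕0⊕0⊕0⊕1⊕1 = 0
s8 (pos 8,9,10,11,12,13,14,15,24,25,26,27,28,29,30,31): 1⊕0⊕1⊕0⊕0⊕1⊕0⊕0⊕0⊕1⊕0⊕1⊕0⊕0⊕1⊕1 = 1
s16 (pos 16,17,18,19,20,21,22,23,24,25,26,27,28,29,30,31): 1⊕0⊕1⊕0⊕0⊕0⊕0⊕0⊕0⊕1⊕0⊕1⊕0⊕0⊕1⊕1 = 0
Syndrome s16…s1 = 01010 → error at position 10.
Flip position 10: 0000111101001001010000001010011 → 0000111100001001010000001010011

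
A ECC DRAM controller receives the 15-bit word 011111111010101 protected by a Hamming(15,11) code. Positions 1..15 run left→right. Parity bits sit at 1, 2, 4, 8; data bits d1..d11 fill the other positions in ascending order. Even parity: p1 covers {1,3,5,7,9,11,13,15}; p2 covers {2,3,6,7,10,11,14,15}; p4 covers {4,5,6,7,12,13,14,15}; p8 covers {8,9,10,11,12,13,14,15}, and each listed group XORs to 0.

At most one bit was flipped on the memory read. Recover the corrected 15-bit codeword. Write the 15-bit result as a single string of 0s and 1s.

011111110010101

s1 (pos 1,3,5,7,9,11,13,15): 0⊕1⊕1⊕1⊕1⊕1⊕1⊕1 = 1
s2 (pos 2,3,6,7,10,11,14,15): 1⊕1⊕1⊕1⊕0⊕1⊕0⊕1 = 0
s4 (pos 4,5,6,7,12,13,14,15): 1⊕1⊕1⊕1⊕0⊕1⊕0⊕1 = 0
s8 (pos 8,9,10,11,12,13,14,15): 1⊕1⊕0⊕1⊕0⊕1⊕0⊕1 = 1
Syndrome s8…s1 = 1001 → error at position 9.
Flip position 9: 011111111010101 → 011111110010101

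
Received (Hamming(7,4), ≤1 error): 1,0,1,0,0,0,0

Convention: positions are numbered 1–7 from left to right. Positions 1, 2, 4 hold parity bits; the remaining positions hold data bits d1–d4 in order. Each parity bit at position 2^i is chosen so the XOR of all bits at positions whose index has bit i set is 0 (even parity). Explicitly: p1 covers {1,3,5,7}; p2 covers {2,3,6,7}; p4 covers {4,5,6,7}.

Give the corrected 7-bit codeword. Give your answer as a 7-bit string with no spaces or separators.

1110000

s1 (pos 1,3,5,7): 1⊕1⊕0⊕0 = 0
s2 (pos 2,3,6,7): 0⊕1⊕0⊕0 = 1
s4 (pos 4,5,6,7): 0⊕0⊕0⊕0 = 0
Syndrome s4…s1 = 010 → error at position 2.
Flip position 2: 1010000 → 1110000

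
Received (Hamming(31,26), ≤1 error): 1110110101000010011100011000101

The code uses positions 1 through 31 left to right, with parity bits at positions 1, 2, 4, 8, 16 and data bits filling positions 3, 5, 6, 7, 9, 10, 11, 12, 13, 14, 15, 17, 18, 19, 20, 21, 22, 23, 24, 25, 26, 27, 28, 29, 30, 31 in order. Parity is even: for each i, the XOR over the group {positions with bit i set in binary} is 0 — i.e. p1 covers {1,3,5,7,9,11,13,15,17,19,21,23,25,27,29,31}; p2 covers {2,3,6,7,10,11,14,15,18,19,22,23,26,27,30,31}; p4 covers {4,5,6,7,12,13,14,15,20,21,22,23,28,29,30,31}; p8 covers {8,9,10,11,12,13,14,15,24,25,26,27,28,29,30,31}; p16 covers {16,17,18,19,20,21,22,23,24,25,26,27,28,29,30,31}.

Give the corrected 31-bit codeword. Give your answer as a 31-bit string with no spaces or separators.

1110110101000010011100001000101

s1 (pos 1,3,5,7,9,11,13,15,17,19,21,23,25,27,29,31): 1⊕1⊕1⊕0⊕0⊕0⊕0⊕1⊕0⊕1⊕0⊕0⊕1⊕0⊕1⊕1 = 0
s2 (pos 2,3,6,7,10,11,14,15,18,19,22,23,26,27,30,31): 1⊕1⊕1⊕0⊕1⊕0⊕0⊕1⊕1⊕1⊕0⊕0⊕0⊕0⊕0⊕1 = 0
s4 (pos 4,5,6,7,12,13,14,15,20,21,22,23,28,29,30,31): 0⊕1⊕1⊕0⊕0⊕0⊕0⊕1⊕1⊕0⊕0⊕0⊕0⊕1⊕0⊕1 = 0
s8 (pos 8,9,10,11,12,13,14,15,24,25,26,27,28,29,30,31): 1⊕0⊕1⊕0⊕0⊕0⊕0⊕1⊕1⊕1⊕0⊕0⊕0⊕1⊕0⊕1 = 1
s16 (pos 16,17,18,19,20,21,22,23,24,25,26,27,28,29,30,31): 0⊕0⊕1⊕1⊕1⊕0⊕0⊕0⊕1⊕1⊕0⊕0⊕0⊕1⊕0⊕1 = 1
Syndrome s16…s1 = 11000 → error at position 24.
Flip position 24: 1110110101000010011100011000101 → 1110110101000010011100001000101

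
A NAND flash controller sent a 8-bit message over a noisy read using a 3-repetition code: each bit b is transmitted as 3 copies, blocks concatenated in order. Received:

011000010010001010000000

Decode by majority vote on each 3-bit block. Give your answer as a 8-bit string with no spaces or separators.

Block 1 (011): 2 ones → 1
Block 2 (000): 0 ones → 0
Block 3 (010): 1 one → 0
Block 4 (010): 1 one → 0
Block 5 (001): 1 one → 0
Block 6 (010): 1 one → 0
Block 7 (000): 0 ones → 0
Block 8 (000): 0 ones → 0

10000000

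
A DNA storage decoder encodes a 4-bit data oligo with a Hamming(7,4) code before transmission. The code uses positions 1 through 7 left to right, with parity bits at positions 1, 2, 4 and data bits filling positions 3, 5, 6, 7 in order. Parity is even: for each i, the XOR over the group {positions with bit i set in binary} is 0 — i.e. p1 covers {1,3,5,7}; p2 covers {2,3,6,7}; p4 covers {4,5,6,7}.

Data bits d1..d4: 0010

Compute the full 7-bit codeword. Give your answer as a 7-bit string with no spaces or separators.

0101010

Place data at non-parity positions: p1 p2 0 p4 0 1 0
p1 (pos 1,3,5,7): XOR of data positions = 0⊕0⊕0 = 0
p2 (pos 2,3,6,7): XOR of data positions = 0⊕1⊕0 = 1
p4 (pos 4,5,6,7): XOR of data positions = 0⊕1⊕0 = 1
Codeword: 0101010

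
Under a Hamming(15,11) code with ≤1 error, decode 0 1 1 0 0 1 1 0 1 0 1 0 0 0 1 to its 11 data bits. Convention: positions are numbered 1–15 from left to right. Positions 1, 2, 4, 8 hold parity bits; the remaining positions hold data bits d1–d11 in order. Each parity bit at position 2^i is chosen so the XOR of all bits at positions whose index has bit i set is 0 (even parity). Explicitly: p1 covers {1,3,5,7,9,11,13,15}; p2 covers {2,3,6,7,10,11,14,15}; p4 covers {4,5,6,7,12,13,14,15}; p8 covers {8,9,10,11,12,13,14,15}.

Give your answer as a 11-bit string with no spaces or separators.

10111010101

s1 (pos 1,3,5,7,9,11,13,15): 0⊕1⊕0⊕1⊕1⊕1⊕0⊕1 = 1
s2 (pos 2,3,6,7,10,11,14,15): 1⊕1⊕1⊕1⊕0⊕1⊕0⊕1 = 0
s4 (pos 4,5,6,7,12,13,14,15): 0⊕0⊕1⊕1⊕0⊕0⊕0⊕1 = 1
s8 (pos 8,9,10,11,12,13,14,15): 0⊕1⊕0⊕1⊕0⊕0⊕0⊕1 = 1
Syndrome s8…s1 = 1101 → error at position 13.
Flip position 13: 011001101010001 → 011001101010101
Read data bits from positions 3,5,6,7,9,10,11,12,13,14,15: 10111010101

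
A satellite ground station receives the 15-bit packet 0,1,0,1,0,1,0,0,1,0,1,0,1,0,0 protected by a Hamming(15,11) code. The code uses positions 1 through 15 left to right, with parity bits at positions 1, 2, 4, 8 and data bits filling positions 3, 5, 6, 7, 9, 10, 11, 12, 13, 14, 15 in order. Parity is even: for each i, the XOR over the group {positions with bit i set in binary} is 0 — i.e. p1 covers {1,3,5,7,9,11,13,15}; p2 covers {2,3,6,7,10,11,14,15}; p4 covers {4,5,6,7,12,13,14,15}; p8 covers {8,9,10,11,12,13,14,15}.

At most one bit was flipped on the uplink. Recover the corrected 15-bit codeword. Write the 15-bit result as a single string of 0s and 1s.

010101001010101

s1 (pos 1,3,5,7,9,11,13,15): 0⊕0⊕0⊕0⊕1⊕1⊕1⊕0 = 1
s2 (pos 2,3,6,7,10,11,14,15): 1⊕0⊕1⊕0⊕0⊕1⊕0⊕0 = 1
s4 (pos 4,5,6,7,12,13,14,15): 1⊕0⊕1⊕0⊕0⊕1⊕0⊕0 = 1
s8 (pos 8,9,10,11,12,13,14,15): 0⊕1⊕0⊕1⊕0⊕1⊕0⊕0 = 1
Syndrome s8…s1 = 1111 → error at position 15.
Flip position 15: 010101001010100 → 010101001010101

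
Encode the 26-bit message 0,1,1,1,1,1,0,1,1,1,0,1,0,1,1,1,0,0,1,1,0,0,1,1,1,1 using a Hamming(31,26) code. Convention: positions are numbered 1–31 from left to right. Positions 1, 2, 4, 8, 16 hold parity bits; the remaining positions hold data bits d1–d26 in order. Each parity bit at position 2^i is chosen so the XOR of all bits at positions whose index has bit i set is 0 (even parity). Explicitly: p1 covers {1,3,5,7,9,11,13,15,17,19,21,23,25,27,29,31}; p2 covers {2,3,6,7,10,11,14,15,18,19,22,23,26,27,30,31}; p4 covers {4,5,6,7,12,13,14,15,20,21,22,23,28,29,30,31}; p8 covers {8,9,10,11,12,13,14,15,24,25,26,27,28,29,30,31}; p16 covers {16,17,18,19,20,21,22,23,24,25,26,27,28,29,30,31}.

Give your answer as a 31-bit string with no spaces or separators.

Place data at non-parity positions: p1 p2 0 p4 1 1 1 p8 1 1 0 1 1 1 0 p16 1 0 1 1 1 0 0 1 1 0 0 1 1 1 1
p1 (pos 1,3,5,7,9,11,13,15,17,19,21,23,25,27,29,31): XOR of data positions = 0⊕1⊕1⊕1⊕0⊕1⊕0⊕1⊕1⊕1⊕0⊕1⊕0⊕1⊕1 = 0
p2 (pos 2,3,6,7,10,11,14,15,18,19,22,23,26,27,30,31): XOR of data positions = 0⊕1⊕1⊕1⊕0⊕1⊕0⊕0⊕1⊕0⊕0⊕0⊕0⊕1⊕1 = 1
p4 (pos 4,5,6,7,12,13,14,15,20,21,22,23,28,29,30,31): XOR of data positions = 1⊕1⊕1⊕1⊕1⊕1⊕0⊕1⊕1⊕0⊕0⊕1⊕1⊕1⊕1 = 0
p8 (pos 8,9,10,11,12,13,14,15,24,25,26,27,28,29,30,31): XOR of data positions = 1⊕1⊕0⊕1⊕1⊕1⊕0⊕1⊕1⊕0⊕0⊕1⊕1⊕1⊕1 = 1
p16 (pos 16,17,18,19,20,21,22,23,24,25,26,27,28,29,30,31): XOR of data positions = 1⊕0⊕1⊕1⊕1⊕0⊕0⊕1⊕1⊕0⊕0⊕1⊕1⊕1⊕1 = 0
Codeword: 0100111111011100101110011001111

0100111111011100101110011001111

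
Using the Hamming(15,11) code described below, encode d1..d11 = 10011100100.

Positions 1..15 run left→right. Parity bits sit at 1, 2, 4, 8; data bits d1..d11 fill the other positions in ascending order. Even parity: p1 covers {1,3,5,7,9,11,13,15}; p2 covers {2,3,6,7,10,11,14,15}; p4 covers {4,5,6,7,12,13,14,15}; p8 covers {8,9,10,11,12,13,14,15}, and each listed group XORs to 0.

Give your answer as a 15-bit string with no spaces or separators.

011000111100100

Place data at non-parity positions: p1 p2 1 p4 0 0 1 p8 1 1 0 0 1 0 0
p1 (pos 1,3,5,7,9,11,13,15): XOR of data positions = 1⊕0⊕1⊕1⊕0⊕1⊕0 = 0
p2 (pos 2,3,6,7,10,11,14,15): XOR of data positions = 1⊕0⊕1⊕1⊕0⊕0⊕0 = 1
p4 (pos 4,5,6,7,12,13,14,15): XOR of data positions = 0⊕0⊕1⊕0⊕1⊕0⊕0 = 0
p8 (pos 8,9,10,11,12,13,14,15): XOR of data positions = 1⊕1⊕0⊕0⊕1⊕0⊕0 = 1
Codeword: 011000111100100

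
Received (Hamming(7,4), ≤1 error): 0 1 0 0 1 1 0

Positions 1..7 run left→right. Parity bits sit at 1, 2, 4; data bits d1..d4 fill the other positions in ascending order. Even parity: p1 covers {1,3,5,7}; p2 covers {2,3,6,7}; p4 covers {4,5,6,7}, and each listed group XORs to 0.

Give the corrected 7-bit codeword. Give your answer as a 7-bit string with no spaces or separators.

1100110

s1 (pos 1,3,5,7): 0⊕0⊕1⊕0 = 1
s2 (pos 2,3,6,7): 1⊕0⊕1⊕0 = 0
s4 (pos 4,5,6,7): 0⊕1⊕1⊕0 = 0
Syndrome s4…s1 = 001 → error at position 1.
Flip position 1: 0100110 → 1100110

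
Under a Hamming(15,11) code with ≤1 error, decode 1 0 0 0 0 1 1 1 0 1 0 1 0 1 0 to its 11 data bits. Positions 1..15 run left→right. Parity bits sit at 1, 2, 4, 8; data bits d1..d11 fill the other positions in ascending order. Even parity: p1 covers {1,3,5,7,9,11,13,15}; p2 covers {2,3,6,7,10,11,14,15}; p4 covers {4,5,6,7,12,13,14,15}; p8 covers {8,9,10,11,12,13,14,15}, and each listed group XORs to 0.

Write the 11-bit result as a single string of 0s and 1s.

s1 (pos 1,3,5,7,9,11,13,15): 1⊕0⊕0⊕1⊕0⊕0⊕0⊕0 = 0
s2 (pos 2,3,6,7,10,11,14,15): 0⊕0⊕1⊕1⊕1⊕0⊕1⊕0 = 0
s4 (pos 4,5,6,7,12,13,14,15): 0⊕0⊕1⊕1⊕1⊕0⊕1⊕0 = 0
s8 (pos 8,9,10,11,12,13,14,15): 1⊕0⊕1⊕0⊕1⊕0⊕1⊕0 = 0
Syndrome s8…s1 = 0000 → no error.
Read data bits from positions 3,5,6,7,9,10,11,12,13,14,15: 00110101010

00110101010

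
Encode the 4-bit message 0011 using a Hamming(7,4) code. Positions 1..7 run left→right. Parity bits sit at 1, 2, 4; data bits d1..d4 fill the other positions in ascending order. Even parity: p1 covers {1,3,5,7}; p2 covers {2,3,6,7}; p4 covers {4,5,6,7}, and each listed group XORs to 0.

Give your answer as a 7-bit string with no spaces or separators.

Place data at non-parity positions: p1 p2 0 p4 0 1 1
p1 (pos 1,3,5,7): XOR of data positions = 0⊕0⊕1 = 1
p2 (pos 2,3,6,7): XOR of data positions = 0⊕1⊕1 = 0
p4 (pos 4,5,6,7): XOR of data positions = 0⊕1⊕1 = 0
Codeword: 1000011

1000011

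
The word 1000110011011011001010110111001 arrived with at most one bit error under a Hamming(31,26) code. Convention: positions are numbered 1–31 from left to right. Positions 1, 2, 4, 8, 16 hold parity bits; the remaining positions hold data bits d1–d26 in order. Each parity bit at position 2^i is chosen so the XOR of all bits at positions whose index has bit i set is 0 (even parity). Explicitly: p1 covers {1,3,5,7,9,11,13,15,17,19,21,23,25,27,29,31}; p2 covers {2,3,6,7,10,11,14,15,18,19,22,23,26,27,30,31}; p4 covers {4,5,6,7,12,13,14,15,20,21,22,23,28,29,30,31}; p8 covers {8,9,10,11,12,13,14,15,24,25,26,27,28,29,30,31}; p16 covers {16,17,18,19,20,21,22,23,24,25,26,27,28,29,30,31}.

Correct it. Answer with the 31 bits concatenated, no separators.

s1 (pos 1,3,5,7,9,11,13,15,17,19,21,23,25,27,29,31): 1⊕0⊕1⊕0⊕1⊕0⊕1⊕1⊕0⊕1⊕1⊕1⊕0⊕1⊕0⊕1 = 0
s2 (pos 2,3,6,7,10,11,14,15,18,19,22,23,26,27,30,31): 0⊕0⊕1⊕0⊕1⊕0⊕0⊕1⊕0⊕1⊕0⊕1⊕1⊕1⊕0⊕1 = 0
s4 (pos 4,5,6,7,12,13,14,15,20,21,22,23,28,29,30,31): 0⊕1⊕1⊕0⊕1⊕1⊕0⊕1⊕0⊕1⊕0⊕1⊕1⊕0⊕0⊕1 = 1
s8 (pos 8,9,10,11,12,13,14,15,24,25,26,27,28,29,30,31): 0⊕1⊕1⊕0⊕1⊕1⊕0⊕1⊕1⊕0⊕1⊕1⊕1⊕0⊕0⊕1 = 0
s16 (pos 16,17,18,19,20,21,22,23,24,25,26,27,28,29,30,31): 1⊕0⊕0⊕1⊕0⊕1⊕0⊕1⊕1⊕0⊕1⊕1⊕1⊕0⊕0⊕1 = 1
Syndrome s16…s1 = 10100 → error at position 20.
Flip position 20: 1000110011011011001010110111001 → 1000110011011011001110110111001

1000110011011011001110110111001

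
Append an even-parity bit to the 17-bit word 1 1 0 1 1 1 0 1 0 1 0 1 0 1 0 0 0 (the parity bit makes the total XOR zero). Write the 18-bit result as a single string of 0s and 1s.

XOR of the 17 data bits: 1⊕1⊕0⊕1⊕1⊕1⊕0⊕1⊕0⊕1⊕0⊕1⊕0⊕1⊕0⊕0⊕0 = 1
Parity bit = 1 (so all 18 bits XOR to 0).

110111010101010001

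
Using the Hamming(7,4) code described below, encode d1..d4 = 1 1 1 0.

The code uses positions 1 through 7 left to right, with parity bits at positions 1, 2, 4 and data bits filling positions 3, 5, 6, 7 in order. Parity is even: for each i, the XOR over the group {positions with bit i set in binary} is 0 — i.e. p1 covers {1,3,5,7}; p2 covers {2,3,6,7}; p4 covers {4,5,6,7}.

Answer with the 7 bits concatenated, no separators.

Place data at non-parity positions: p1 p2 1 p4 1 1 0
p1 (pos 1,3,5,7): XOR of data positions = 1⊕1⊕0 = 0
p2 (pos 2,3,6,7): XOR of data positions = 1⊕1⊕0 = 0
p4 (pos 4,5,6,7): XOR of data positions = 1⊕1⊕0 = 0
Codeword: 0010110

0010110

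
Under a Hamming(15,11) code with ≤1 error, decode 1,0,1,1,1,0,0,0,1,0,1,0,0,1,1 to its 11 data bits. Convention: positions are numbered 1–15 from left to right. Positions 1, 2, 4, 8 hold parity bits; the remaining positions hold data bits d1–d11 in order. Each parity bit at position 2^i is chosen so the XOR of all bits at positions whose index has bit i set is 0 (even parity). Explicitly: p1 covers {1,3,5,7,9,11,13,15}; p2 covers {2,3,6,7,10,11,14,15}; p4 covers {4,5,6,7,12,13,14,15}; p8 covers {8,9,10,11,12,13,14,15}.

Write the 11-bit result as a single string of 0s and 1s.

11001010011

s1 (pos 1,3,5,7,9,11,13,15): 1⊕1⊕1⊕0⊕1⊕1⊕0⊕1 = 0
s2 (pos 2,3,6,7,10,11,14,15): 0⊕1⊕0⊕0⊕0⊕1⊕1⊕1 = 0
s4 (pos 4,5,6,7,12,13,14,15): 1⊕1⊕0⊕0⊕0⊕0⊕1⊕1 = 0
s8 (pos 8,9,10,11,12,13,14,15): 0⊕1⊕0⊕1⊕0⊕0⊕1⊕1 = 0
Syndrome s8…s1 = 0000 → no error.
Read data bits from positions 3,5,6,7,9,10,11,12,13,14,15: 11001010011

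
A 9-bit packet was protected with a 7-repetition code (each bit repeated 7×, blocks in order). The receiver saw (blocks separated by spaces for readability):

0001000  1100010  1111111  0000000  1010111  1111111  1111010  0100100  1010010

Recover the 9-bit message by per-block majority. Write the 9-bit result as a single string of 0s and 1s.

001011100

Block 1 (0001000): 1 one → 0
Block 2 (1100010): 3 ones → 0
Block 3 (1111111): 7 ones → 1
Block 4 (0000000): 0 ones → 0
Block 5 (1010111): 5 ones → 1
Block 6 (1111111): 7 ones → 1
Block 7 (1111010): 5 ones → 1
Block 8 (0100100): 2 ones → 0
Block 9 (1010010): 3 ones → 0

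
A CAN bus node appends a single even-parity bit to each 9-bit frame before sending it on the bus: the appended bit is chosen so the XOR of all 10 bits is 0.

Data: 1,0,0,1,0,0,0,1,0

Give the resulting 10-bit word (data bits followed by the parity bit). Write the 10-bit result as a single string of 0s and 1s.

XOR of the 9 data bits: 1⊕0⊕0⊕1⊕0⊕0⊕0⊕1⊕0 = 1
Parity bit = 1 (so all 10 bits XOR to 0).

1001000101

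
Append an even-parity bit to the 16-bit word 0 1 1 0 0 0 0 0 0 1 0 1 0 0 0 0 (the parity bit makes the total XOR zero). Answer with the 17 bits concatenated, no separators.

01100000010100000

XOR of the 16 data bits: 0⊕1⊕1⊕0⊕0⊕0⊕0⊕0⊕0⊕1⊕0⊕1⊕0⊕0⊕0⊕0 = 0
Parity bit = 0 (so all 17 bits XOR to 0).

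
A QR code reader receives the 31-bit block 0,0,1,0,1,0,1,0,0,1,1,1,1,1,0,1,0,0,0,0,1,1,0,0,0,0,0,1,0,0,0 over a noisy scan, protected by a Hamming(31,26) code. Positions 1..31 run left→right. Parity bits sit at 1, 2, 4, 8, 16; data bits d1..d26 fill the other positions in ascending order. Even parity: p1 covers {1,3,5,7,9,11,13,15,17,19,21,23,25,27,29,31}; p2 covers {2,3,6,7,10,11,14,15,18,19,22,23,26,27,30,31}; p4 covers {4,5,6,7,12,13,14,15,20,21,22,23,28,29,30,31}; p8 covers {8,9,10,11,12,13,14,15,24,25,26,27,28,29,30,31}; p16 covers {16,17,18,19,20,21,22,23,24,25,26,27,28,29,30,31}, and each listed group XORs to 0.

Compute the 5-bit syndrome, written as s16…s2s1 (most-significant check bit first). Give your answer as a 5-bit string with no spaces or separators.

s1 (pos 1,3,5,7,9,11,13,15,17,19,21,23,25,27,29,31): 0⊕1⊕1⊕1⊕0⊕1⊕1⊕0⊕0⊕0⊕1⊕0⊕0⊕0⊕0⊕0 = 0
s2 (pos 2,3,6,7,10,11,14,15,18,19,22,23,26,27,30,31): 0⊕1⊕0⊕1⊕1⊕1⊕1⊕0⊕0⊕0⊕1⊕0⊕0⊕0⊕0⊕0 = 0
s4 (pos 4,5,6,7,12,13,14,15,20,21,22,23,28,29,30,31): 0⊕1⊕0⊕1⊕1⊕1⊕1⊕0⊕0⊕1⊕1⊕0⊕1⊕0⊕0⊕0 = 0
s8 (pos 8,9,10,11,12,13,14,15,24,25,26,27,28,29,30,31): 0⊕0⊕1⊕1⊕1⊕1⊕1⊕0⊕0⊕0⊕0⊕0⊕1⊕0⊕0⊕0 = 0
s16 (pos 16,17,18,19,20,21,22,23,24,25,26,27,28,29,30,31): 1⊕0⊕0⊕0⊕0⊕1⊕1⊕0⊕0⊕0⊕0⊕0⊕1⊕0⊕0⊕0 = 0
Syndrome s16…s1 = 00000 → no error.

00000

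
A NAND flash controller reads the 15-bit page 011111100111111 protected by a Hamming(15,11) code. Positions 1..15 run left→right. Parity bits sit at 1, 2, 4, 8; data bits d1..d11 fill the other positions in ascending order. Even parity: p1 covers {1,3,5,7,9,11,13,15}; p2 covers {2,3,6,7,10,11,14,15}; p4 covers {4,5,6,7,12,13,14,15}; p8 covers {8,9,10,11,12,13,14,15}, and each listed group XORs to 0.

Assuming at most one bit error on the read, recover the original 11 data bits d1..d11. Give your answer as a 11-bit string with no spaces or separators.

s1 (pos 1,3,5,7,9,11,13,15): 0⊕1⊕1⊕1⊕0⊕1⊕1⊕1 = 0
s2 (pos 2,3,6,7,10,11,14,15): 1⊕1⊕1⊕1⊕1⊕1⊕1⊕1 = 0
s4 (pos 4,5,6,7,12,13,14,15): 1⊕1⊕1⊕1⊕1⊕1⊕1⊕1 = 0
s8 (pos 8,9,10,11,12,13,14,15): 0⊕0⊕1⊕1⊕1⊕1⊕1⊕1 = 0
Syndrome s8…s1 = 0000 → no error.
Read data bits from positions 3,5,6,7,9,10,11,12,13,14,15: 11110111111

11110111111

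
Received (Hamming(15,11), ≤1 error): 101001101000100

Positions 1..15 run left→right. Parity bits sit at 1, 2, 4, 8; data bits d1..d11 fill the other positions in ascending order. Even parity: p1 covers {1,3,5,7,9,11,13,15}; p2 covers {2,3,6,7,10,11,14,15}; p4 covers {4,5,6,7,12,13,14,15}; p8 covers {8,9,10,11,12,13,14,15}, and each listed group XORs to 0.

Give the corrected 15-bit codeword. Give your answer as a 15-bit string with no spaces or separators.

101001001000100

s1 (pos 1,3,5,7,9,11,13,15): 1⊕1⊕0⊕1⊕1⊕0⊕1⊕0 = 1
s2 (pos 2,3,6,7,10,11,14,15): 0⊕1⊕1⊕1⊕0⊕0⊕0⊕0 = 1
s4 (pos 4,5,6,7,12,13,14,15): 0⊕0⊕1⊕1⊕0⊕1⊕0⊕0 = 1
s8 (pos 8,9,10,11,12,13,14,15): 0⊕1⊕0⊕0⊕0⊕1⊕0⊕0 = 0
Syndrome s8…s1 = 0111 → error at position 7.
Flip position 7: 101001101000100 → 101001001000100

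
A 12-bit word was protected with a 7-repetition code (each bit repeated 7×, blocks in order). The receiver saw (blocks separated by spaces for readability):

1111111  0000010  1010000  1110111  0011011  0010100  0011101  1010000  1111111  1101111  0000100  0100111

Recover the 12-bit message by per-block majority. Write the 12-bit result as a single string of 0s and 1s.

Block 1 (1111111): 7 ones → 1
Block 2 (0000010): 1 one → 0
Block 3 (1010000): 2 ones → 0
Block 4 (1110111): 6 ones → 1
Block 5 (0011011): 4 ones → 1
Block 6 (0010100): 2 ones → 0
Block 7 (0011101): 4 ones → 1
Block 8 (1010000): 2 ones → 0
Block 9 (1111111): 7 ones → 1
Block 10 (1101111): 6 ones → 1
Block 11 (0000100): 1 one → 0
Block 12 (0100111): 4 ones → 1

100110101101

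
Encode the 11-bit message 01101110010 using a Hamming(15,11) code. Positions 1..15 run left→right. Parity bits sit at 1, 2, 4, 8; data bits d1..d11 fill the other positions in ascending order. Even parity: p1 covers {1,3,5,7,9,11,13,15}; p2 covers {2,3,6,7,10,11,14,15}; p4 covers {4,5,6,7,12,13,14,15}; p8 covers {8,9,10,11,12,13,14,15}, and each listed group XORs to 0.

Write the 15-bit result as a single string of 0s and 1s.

100111001110010

Place data at non-parity positions: p1 p2 0 p4 1 1 0 p8 1 1 1 0 0 1 0
p1 (pos 1,3,5,7,9,11,13,15): XOR of data positions = 0⊕1⊕0⊕1⊕1⊕0⊕0 = 1
p2 (pos 2,3,6,7,10,11,14,15): XOR of data positions = 0⊕1⊕0⊕1⊕1⊕1⊕0 = 0
p4 (pos 4,5,6,7,12,13,14,15): XOR of data positions = 1⊕1⊕0⊕0⊕0⊕1⊕0 = 1
p8 (pos 8,9,10,11,12,13,14,15): XOR of data positions = 1⊕1⊕1⊕0⊕0⊕1⊕0 = 0
Codeword: 100111001110010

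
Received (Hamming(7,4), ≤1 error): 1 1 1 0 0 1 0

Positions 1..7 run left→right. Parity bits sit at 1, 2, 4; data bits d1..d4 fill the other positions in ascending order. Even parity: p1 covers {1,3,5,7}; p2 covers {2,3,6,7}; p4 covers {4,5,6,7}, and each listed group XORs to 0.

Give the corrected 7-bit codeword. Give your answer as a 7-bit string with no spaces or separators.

s1 (pos 1,3,5,7): 1⊕1⊕0⊕0 = 0
s2 (pos 2,3,6,7): 1⊕1⊕1⊕0 = 1
s4 (pos 4,5,6,7): 0⊕0⊕1⊕0 = 1
Syndrome s4…s1 = 110 → error at position 6.
Flip position 6: 1110010 → 1110000

1110000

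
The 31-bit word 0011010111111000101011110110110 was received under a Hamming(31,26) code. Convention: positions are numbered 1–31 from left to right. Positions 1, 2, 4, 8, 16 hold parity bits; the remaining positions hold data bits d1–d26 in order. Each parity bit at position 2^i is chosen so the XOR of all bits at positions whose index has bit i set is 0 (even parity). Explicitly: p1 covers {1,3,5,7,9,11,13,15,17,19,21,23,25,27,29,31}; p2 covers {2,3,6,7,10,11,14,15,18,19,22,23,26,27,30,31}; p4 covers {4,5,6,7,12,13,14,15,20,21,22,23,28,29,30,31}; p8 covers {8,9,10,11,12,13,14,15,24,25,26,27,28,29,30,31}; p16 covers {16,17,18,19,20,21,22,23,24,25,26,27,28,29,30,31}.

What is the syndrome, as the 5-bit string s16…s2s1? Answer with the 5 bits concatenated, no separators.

01100

s1 (pos 1,3,5,7,9,11,13,15,17,19,21,23,25,27,29,31): 0⊕1⊕0⊕0⊕1⊕1⊕1⊕0⊕1⊕1⊕1⊕1⊕0⊕1⊕1⊕0 = 0
s2 (pos 2,3,6,7,10,11,14,15,18,19,22,23,26,27,30,31): 0⊕1⊕1⊕0⊕1⊕1⊕0⊕0⊕0⊕1⊕1⊕1⊕1⊕1⊕1⊕0 = 0
s4 (pos 4,5,6,7,12,13,14,15,20,21,22,23,28,29,30,31): 1⊕0⊕1⊕0⊕1⊕1⊕0⊕0⊕0⊕1⊕1⊕1⊕0⊕1⊕1⊕0 = 1
s8 (pos 8,9,10,11,12,13,14,15,24,25,26,27,28,29,30,31): 1⊕1⊕1⊕1⊕1⊕1⊕0⊕0⊕1⊕0⊕1⊕1⊕0⊕1⊕1⊕0 = 1
s16 (pos 16,17,18,19,20,21,22,23,24,25,26,27,28,29,30,31): 0⊕1⊕0⊕1⊕0⊕1⊕1⊕1⊕1⊕0⊕1⊕1⊕0⊕1⊕1⊕0 = 0
Syndrome s16…s1 = 01100 → error at position 12.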